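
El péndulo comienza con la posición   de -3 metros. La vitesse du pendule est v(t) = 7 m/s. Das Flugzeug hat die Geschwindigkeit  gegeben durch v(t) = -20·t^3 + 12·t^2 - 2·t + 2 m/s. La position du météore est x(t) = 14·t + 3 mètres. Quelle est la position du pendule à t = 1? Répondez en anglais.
Starting from velocity v(t) = 7, we take 1 antiderivative. The antiderivative of velocity, with x(0) = -3, gives position: x(t) = 7·t - 3. We have position x(t) = 7·t - 3. Substituting t = 1: x(1) = 4.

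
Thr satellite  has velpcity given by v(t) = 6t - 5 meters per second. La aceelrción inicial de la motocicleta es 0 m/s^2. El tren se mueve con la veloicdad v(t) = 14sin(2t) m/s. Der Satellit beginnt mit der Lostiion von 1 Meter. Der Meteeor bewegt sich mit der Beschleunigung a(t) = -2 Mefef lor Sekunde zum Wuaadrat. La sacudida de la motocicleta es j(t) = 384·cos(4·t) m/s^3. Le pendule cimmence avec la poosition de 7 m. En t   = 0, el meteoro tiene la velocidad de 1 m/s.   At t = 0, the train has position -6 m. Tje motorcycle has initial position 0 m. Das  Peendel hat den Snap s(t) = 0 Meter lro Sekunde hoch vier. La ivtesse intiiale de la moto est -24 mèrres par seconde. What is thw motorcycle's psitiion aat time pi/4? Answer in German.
Wir müssen das Integral unserer Gleichung für den Ruck j(t) = 384·cos(4·t) 3-mal finden. Mit ∫j(t)dt und Anwendung von a(0) = 0, finden wir a(t) = 96·sin(4·t). Durch Integration von der Beschleunigung und Verwendung der Anfangsbedingung v(0) = -24, erhalten wir v(t) = -24·cos(4·t). Durch Integration von der Geschwindigkeit und Verwendung der Anfangsbedingung x(0) = 0, erhalten wir x(t) = -6·sin(4·t). Wir haben die Position x(t) = -6·sin(4·t). Durch Einsetzen von t = pi/4: x(pi/4) = 0.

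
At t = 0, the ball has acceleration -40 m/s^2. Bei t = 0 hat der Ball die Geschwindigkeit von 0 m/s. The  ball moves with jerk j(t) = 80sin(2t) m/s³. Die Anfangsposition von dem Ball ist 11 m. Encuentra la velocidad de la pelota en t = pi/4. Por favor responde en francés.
En partant du jerk j(t) = 80·sin(2·t), nous prenons 2 intégrales. L'intégrale du jerk est l'accélération. En utilisant a(0) = -40, nous obtenons a(t) = -40·cos(2·t). L'intégrale de l'accélération est la vitesse. En utilisant v(0) = 0, nous obtenons v(t) = -20·sin(2·t). En utilisant v(t) = -20·sin(2·t) et en substituant t = pi/4, nous trouvons v = -20.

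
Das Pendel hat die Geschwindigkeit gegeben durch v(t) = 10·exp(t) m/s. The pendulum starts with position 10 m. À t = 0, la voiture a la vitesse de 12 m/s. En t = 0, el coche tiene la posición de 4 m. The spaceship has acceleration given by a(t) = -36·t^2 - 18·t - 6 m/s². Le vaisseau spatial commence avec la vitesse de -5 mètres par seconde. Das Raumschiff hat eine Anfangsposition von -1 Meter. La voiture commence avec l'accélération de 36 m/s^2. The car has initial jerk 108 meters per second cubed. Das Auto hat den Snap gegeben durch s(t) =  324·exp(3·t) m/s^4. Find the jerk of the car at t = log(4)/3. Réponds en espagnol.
Partiendo del snap s(t) = 324·exp(3·t), tomamos 1 antiderivada. Integrando el snap y usando la condición inicial j(0) = 108, obtenemos j(t) = 108·exp(3·t). Tenemos la sacudida j(t) = 108·exp(3·t). Sustituyendo t = log(4)/3: j(log(4)/3) = 432.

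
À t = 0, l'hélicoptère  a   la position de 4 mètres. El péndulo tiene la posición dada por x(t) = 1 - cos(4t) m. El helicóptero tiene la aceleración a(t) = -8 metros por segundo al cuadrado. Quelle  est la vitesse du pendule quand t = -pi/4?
Nous devons dériver notre équation de la position x(t) = 1 - cos(4·t) 1 fois. La dérivée de la position donne la vitesse: v(t) = 4·sin(4·t). De l'équation de la vitesse v(t) = 4·sin(4·t), nous substituons t = -pi/4 pour obtenir v = 0.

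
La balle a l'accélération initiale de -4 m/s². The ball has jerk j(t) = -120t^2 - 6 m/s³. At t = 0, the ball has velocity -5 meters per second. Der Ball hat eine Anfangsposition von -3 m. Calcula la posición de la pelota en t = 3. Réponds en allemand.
Wir müssen das Integral unserer Gleichung für den Ruck j(t) = -120·t^2 - 6 3-mal finden. Das Integral von dem Ruck, mit a(0) = -4, ergibt die Beschleunigung: a(t) = -40·t^3 - 6·t - 4. Mit ∫a(t)dt und Anwendung von v(0) = -5, finden wir v(t) = -10·t^4 - 3·t^2 - 4·t - 5. Mit ∫v(t)dt und Anwendung von x(0) = -3, finden wir x(t) = -2·t^5 - t^3 - 2·t^2 - 5·t - 3. Mit x(t) = -2·t^5 - t^3 - 2·t^2 - 5·t - 3 und Einsetzen von t = 3, finden wir x = -549.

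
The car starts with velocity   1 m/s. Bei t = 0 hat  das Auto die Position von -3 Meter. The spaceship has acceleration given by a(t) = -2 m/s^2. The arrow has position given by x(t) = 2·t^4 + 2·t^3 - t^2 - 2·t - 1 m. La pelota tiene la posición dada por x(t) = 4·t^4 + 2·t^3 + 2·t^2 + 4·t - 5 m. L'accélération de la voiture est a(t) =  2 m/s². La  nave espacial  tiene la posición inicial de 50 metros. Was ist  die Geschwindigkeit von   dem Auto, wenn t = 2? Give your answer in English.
We need to integrate our acceleration equation a(t) = 2 1 time. The integral of acceleration is velocity. Using v(0) = 1, we get v(t) = 2·t + 1. Using v(t) = 2·t + 1 and substituting t = 2, we find v = 5.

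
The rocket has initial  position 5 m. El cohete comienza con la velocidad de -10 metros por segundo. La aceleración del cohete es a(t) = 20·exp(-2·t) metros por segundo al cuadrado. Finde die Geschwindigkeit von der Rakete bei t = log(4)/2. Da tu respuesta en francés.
Nous devons trouver la primitive de notre équation de l'accélération a(t) = 20·exp(-2·t) 1 fois. La primitive de l'accélération, avec v(0) = -10, donne la vitesse: v(t) = -10·exp(-2·t). Nous avons la vitesse v(t) = -10·exp(-2·t). En substituant t = log(4)/2: v(log(4)/2) = -5/2.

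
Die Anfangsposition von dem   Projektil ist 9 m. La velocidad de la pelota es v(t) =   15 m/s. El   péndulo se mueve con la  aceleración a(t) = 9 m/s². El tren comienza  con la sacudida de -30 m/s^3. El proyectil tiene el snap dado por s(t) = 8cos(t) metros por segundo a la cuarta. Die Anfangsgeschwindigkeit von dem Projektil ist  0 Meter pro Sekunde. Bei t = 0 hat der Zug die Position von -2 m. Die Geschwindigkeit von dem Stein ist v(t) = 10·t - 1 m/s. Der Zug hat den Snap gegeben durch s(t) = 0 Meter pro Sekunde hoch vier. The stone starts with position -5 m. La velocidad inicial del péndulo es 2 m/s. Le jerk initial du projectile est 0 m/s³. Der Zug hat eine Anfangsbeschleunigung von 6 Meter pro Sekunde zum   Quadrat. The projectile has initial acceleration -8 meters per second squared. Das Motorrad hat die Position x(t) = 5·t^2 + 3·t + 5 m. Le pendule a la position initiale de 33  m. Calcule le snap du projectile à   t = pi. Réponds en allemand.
Wir haben den Snap s(t) = 8·cos(t). Durch Einsetzen von t = pi: s(pi) = -8.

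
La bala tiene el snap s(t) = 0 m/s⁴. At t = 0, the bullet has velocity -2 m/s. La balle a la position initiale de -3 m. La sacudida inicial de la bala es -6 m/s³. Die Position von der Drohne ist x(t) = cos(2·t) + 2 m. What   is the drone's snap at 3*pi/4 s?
Starting from position x(t) = cos(2·t) + 2, we take 4 derivatives. Differentiating position, we get velocity: v(t) = -2·sin(2·t). The derivative of velocity gives acceleration: a(t) = -4·cos(2·t). The derivative of acceleration gives jerk: j(t) = 8·sin(2·t). The derivative of jerk gives snap: s(t) = 16·cos(2·t). From the given snap equation s(t) = 16·cos(2·t), we substitute t = 3*pi/4 to get s = 0.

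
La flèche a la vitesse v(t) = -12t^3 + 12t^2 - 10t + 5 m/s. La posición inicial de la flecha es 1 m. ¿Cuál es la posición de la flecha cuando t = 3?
Debemos encontrar la integral de nuestra ecuación de la velocidad v(t) = -12·t^3 + 12·t^2 - 10·t + 5 1 vez. La antiderivada de la velocidad es la posición. Usando x(0) = 1, obtenemos x(t) = -3·t^4 + 4·t^3 - 5·t^2 + 5·t + 1. De la ecuación de la posición x(t) = -3·t^4 + 4·t^3 - 5·t^2 + 5·t + 1, sustituimos t = 3 para obtener x = -164.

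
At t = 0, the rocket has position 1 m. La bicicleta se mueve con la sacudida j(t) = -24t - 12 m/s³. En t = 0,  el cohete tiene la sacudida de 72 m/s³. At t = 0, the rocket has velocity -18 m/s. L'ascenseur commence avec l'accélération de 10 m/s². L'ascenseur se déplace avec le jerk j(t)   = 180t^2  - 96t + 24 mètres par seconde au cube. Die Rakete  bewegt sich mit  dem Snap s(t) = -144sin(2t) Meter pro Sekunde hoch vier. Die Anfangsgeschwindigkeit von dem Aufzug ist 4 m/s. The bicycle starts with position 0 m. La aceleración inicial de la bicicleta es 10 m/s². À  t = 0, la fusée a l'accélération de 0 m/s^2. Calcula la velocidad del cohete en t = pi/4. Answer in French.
Nous devons intégrer notre équation du snap s(t) = -144·sin(2·t) 3 fois. La primitive du snap, avec j(0) = 72, donne le jerk: j(t) = 72·cos(2·t). La primitive du jerk est l'accélération. En utilisant a(0) = 0, nous obtenons a(t) = 36·sin(2·t). En prenant ∫a(t)dt et en appliquant v(0) = -18, nous trouvons v(t) = -18·cos(2·t). Nous avons la vitesse v(t) = -18·cos(2·t). En substituant t = pi/4: v(pi/4) = 0.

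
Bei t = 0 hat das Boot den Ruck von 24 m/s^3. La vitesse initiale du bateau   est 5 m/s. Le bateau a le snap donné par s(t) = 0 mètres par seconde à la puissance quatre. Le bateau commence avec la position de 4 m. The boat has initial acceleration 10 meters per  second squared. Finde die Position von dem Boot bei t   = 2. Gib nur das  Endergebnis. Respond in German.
Bei t = 2, x = 66.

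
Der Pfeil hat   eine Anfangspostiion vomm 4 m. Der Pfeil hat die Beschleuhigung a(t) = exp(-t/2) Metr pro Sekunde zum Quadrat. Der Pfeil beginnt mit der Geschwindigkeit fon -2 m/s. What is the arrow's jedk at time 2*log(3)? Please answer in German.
Um dies zu lösen, müssen wir 1 Ableitung unserer Gleichung für die Beschleunigung a(t) = exp(-t/2) nehmen. Die Ableitung von der Beschleunigung ergibt den Ruck: j(t) = -exp(-t/2)/2. Aus der Gleichung für den Ruck j(t) = -exp(-t/2)/2, setzen wir t = 2*log(3) ein und erhalten j = -1/6.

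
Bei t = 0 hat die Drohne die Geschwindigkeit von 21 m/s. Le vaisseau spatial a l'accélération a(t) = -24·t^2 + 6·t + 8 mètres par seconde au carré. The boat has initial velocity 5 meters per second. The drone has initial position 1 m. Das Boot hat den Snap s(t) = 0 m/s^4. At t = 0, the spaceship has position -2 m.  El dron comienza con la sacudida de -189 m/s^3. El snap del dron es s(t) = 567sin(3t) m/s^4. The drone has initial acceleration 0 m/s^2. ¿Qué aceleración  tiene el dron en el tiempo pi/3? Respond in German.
Wir müssen das Integral unserer Gleichung für den Snap s(t) = 567·sin(3·t) 2-mal finden. Das Integral von dem Snap, mit j(0) = -189, ergibt den Ruck: j(t) = -189·cos(3·t). Das Integral von dem Ruck ist die Beschleunigung. Mit a(0) = 0 erhalten wir a(t) = -63·sin(3·t). Wir haben die Beschleunigung a(t) = -63·sin(3·t). Durch Einsetzen von t = pi/3: a(pi/3) = 0.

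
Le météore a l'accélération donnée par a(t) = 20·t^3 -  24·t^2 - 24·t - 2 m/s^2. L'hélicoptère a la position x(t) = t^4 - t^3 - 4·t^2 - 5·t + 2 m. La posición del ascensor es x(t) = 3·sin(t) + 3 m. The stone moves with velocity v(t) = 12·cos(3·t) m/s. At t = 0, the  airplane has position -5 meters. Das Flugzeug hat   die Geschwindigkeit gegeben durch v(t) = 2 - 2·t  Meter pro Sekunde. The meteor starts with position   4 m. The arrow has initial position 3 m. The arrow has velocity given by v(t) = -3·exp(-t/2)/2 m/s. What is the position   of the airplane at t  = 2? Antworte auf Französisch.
Nous devons trouver l'intégrale de notre équation de la vitesse v(t) = 2 - 2·t 1 fois. En intégrant la vitesse et en utilisant la condition initiale x(0) = -5, nous obtenons x(t) = -t^2 + 2·t - 5. De l'équation de la position x(t) = -t^2 + 2·t - 5, nous substituons t = 2 pour obtenir x = -5.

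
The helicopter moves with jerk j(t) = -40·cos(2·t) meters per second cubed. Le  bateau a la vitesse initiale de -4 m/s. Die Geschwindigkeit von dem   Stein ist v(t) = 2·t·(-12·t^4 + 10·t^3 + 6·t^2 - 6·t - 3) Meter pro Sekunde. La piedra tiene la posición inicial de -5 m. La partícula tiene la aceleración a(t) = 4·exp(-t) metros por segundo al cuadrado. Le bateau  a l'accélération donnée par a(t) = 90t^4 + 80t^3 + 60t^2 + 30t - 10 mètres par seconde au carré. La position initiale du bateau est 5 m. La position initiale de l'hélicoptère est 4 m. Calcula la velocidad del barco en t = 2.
Necesitamos integrar nuestra ecuación de la aceleración a(t) = 90·t^4 + 80·t^3 + 60·t^2 + 30·t - 10 1 vez. La integral de la aceleración, con v(0) = -4, da la velocidad: v(t) = 18·t^5 + 20·t^4 + 20·t^3 + 15·t^2 - 10·t - 4. Tenemos la velocidad v(t) = 18·t^5 + 20·t^4 + 20·t^3 + 15·t^2 - 10·t - 4. Sustituyendo t = 2: v(2) = 1092.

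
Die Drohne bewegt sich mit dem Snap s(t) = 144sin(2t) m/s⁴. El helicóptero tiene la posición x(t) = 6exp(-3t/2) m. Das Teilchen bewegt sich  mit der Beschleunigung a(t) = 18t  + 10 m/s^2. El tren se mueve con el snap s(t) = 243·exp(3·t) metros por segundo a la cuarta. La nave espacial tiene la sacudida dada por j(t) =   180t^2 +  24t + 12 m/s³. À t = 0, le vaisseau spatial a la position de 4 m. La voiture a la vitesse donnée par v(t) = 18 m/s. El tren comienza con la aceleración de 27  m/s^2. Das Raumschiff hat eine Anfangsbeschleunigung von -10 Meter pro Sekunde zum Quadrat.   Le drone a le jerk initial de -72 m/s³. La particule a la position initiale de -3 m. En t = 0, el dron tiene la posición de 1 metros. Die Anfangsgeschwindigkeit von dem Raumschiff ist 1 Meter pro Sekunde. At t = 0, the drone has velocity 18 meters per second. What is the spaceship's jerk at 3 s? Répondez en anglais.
Using j(t) = 180·t^2 + 24·t + 12 and substituting t = 3, we find j = 1704.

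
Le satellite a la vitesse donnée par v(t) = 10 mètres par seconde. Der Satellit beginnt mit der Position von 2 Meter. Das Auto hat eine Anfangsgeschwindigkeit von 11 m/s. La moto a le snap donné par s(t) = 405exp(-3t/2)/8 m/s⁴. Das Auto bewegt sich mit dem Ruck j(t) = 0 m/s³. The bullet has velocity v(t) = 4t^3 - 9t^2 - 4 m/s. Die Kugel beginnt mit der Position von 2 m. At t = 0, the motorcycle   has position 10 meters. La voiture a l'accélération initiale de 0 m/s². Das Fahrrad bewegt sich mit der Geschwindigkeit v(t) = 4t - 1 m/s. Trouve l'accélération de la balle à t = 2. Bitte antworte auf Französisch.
Nous devons dériver notre équation de la vitesse v(t) = 4·t^3 - 9·t^2 - 4 1 fois. En dérivant la vitesse, nous obtenons l'accélération: a(t) = 12·t^2 - 18·t. En utilisant a(t) = 12·t^2 - 18·t et en substituant t = 2, nous trouvons a = 12.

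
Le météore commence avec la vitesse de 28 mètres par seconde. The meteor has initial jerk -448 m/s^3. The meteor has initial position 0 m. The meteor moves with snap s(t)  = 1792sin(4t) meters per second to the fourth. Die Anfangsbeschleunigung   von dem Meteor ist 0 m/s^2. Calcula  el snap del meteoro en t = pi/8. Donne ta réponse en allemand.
Wir haben den Snap s(t) = 1792·sin(4·t). Durch Einsetzen von t = pi/8: s(pi/8) = 1792.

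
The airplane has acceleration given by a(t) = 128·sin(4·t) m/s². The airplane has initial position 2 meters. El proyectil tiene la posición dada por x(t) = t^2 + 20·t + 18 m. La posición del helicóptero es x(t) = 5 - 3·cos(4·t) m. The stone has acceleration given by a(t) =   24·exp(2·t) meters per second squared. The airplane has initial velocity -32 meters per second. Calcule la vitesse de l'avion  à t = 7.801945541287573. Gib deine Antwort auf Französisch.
Nous devons trouver l'intégrale de notre équation de l'accélération a(t) = 128·sin(4·t) 1 fois. L'intégrale de l'accélération est la vitesse. En utilisant v(0) = -32, nous obtenons v(t) = -32·cos(4·t). En utilisant v(t) = -32·cos(4·t) et en substituant t = 7.801945541287573, nous trouvons v = -31.3093137579042.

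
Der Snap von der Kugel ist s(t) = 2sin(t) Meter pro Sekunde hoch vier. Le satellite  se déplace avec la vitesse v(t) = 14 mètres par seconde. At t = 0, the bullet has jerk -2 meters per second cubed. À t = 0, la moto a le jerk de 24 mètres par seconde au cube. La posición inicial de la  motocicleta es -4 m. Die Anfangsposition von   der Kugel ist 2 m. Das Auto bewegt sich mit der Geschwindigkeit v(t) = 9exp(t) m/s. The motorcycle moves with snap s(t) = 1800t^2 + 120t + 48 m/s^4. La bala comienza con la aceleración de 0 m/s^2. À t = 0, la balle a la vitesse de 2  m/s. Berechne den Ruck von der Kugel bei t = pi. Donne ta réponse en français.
Nous devons trouver l'intégrale de notre équation du snap s(t) = 2·sin(t) 1 fois. L'intégrale du snap est le jerk. En utilisant j(0) = -2, nous obtenons j(t) = -2·cos(t). De l'équation du jerk j(t) = -2·cos(t), nous substituons t = pi pour obtenir j = 2.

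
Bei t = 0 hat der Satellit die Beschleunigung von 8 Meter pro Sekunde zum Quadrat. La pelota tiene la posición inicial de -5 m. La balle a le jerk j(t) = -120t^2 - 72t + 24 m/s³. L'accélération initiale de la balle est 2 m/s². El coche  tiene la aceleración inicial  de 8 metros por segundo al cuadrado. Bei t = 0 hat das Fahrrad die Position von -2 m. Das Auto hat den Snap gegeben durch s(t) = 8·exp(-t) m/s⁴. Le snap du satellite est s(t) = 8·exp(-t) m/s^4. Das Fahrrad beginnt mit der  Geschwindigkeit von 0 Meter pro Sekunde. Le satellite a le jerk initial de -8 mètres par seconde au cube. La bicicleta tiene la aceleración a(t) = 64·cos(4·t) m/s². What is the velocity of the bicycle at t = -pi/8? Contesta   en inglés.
We must find the integral of our acceleration equation a(t) = 64·cos(4·t) 1 time. Integrating acceleration and using the initial condition v(0) = 0, we get v(t) = 16·sin(4·t). From the given velocity equation v(t) = 16·sin(4·t), we substitute t = -pi/8 to get v = -16.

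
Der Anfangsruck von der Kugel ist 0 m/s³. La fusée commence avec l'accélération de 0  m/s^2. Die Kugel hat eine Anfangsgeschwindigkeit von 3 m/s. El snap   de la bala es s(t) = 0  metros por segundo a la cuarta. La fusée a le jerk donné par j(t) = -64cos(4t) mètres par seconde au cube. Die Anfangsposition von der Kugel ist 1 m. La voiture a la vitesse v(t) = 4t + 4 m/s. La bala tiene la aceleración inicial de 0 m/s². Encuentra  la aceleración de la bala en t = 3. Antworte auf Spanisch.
Debemos encontrar la antiderivada de nuestra ecuación del snap s(t) = 0 2 veces. Integrando el snap y usando la condición inicial j(0) = 0, obtenemos j(t) = 0. Integrando la sacudida y usando la condición inicial a(0) = 0, obtenemos a(t) = 0. De la ecuación de la aceleración a(t) = 0, sustituimos t = 3 para obtener a = 0.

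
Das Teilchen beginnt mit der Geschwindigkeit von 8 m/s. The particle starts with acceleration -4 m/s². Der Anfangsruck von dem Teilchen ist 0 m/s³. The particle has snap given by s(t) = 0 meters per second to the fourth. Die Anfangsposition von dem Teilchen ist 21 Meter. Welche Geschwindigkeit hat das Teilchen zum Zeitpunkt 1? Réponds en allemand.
Wir müssen die Stammfunktion unserer Gleichung für den Snap s(t) = 0 3-mal finden. Mit ∫s(t)dt und Anwendung von j(0) = 0, finden wir j(t) = 0. Das Integral von dem Ruck, mit a(0) = -4, ergibt die Beschleunigung: a(t) = -4. Mit ∫a(t)dt und Anwendung von v(0) = 8, finden wir v(t) = 8 - 4·t. Aus der Gleichung für die Geschwindigkeit v(t) = 8 - 4·t, setzen wir t = 1 ein und erhalten v = 4.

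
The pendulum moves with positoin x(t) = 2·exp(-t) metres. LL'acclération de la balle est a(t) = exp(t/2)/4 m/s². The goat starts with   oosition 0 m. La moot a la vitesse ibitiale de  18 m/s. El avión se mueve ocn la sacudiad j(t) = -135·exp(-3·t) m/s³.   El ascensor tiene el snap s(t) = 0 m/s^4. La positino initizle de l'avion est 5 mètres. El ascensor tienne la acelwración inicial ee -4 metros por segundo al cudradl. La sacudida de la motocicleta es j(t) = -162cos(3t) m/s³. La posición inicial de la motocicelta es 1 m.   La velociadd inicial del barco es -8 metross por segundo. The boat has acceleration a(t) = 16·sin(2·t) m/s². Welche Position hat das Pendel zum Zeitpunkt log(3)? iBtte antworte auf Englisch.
From the given position equation x(t) = 2·exp(-t), we substitute t = log(3) to get x = 2/3.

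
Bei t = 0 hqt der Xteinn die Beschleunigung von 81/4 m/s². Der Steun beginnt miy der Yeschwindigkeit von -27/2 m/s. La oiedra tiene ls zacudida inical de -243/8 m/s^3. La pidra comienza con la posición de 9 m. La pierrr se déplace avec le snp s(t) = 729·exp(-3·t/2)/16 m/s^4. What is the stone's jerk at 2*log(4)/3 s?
To find the answer, we compute 1 antiderivative of s(t) = 729·exp(-3·t/2)/16. Finding the integral of s(t) and using j(0) = -243/8: j(t) = -243·exp(-3·t/2)/8. We have jerk j(t) = -243·exp(-3·t/2)/8. Substituting t = 2*log(4)/3: j(2*log(4)/3) = -243/32.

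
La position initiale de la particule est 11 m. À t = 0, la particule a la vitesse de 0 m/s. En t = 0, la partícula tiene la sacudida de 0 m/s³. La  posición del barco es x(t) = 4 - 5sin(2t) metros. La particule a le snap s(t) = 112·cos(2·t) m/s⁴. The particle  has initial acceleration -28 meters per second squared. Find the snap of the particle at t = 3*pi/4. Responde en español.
Usando s(t) = 112·cos(2·t) y sustituyendo t = 3*pi/4, encontramos s = 0.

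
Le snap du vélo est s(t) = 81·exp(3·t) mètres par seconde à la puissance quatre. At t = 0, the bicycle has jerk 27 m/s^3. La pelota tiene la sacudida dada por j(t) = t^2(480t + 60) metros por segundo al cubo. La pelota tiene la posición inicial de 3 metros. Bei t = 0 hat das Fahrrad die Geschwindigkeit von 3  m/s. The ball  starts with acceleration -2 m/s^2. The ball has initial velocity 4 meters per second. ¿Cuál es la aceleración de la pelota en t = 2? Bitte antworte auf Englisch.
To find the answer, we compute 1 integral of j(t) = t^2·(480·t + 60). Taking ∫j(t)dt and applying a(0) = -2, we find a(t) = 120·t^4 + 20·t^3 - 2. Using a(t) = 120·t^4 + 20·t^3 - 2 and substituting t = 2, we find a = 2078.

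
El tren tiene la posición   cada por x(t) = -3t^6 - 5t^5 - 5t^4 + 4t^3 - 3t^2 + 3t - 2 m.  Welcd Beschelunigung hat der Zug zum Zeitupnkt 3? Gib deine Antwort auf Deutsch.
Ausgehend von der Position x(t) = -3·t^6 - 5·t^5 - 5·t^4 + 4·t^3 - 3·t^2 + 3·t - 2, nehmen wir 2 Ableitungen. Die Ableitung von der Position ergibt die Geschwindigkeit: v(t) = -18·t^5 - 25·t^4 - 20·t^3 + 12·t^2 - 6·t + 3. Durch Ableiten von der Geschwindigkeit erhalten wir die Beschleunigung: a(t) = -90·t^4 - 100·t^3 - 60·t^2 + 24·t - 6. Aus der Gleichung für die Beschleunigung a(t) = -90·t^4 - 100·t^3 - 60·t^2 + 24·t - 6, setzen wir t = 3 ein und erhalten a = -10464.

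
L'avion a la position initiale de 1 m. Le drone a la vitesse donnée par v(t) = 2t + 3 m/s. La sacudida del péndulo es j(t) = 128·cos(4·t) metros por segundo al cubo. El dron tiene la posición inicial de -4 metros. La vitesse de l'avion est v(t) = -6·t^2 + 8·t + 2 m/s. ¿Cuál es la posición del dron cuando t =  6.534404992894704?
Debemos encontrar la integral de nuestra ecuación de la velocidad v(t) = 2·t + 3 1 vez. Tomando ∫v(t)dt y aplicando x(0) = -4, encontramos x(t) = t^2 + 3·t - 4. De la ecuación de la posición x(t) = t^2 + 3·t - 4, sustituimos t = 6.534404992894704 para obtener x = 58.3016635898513.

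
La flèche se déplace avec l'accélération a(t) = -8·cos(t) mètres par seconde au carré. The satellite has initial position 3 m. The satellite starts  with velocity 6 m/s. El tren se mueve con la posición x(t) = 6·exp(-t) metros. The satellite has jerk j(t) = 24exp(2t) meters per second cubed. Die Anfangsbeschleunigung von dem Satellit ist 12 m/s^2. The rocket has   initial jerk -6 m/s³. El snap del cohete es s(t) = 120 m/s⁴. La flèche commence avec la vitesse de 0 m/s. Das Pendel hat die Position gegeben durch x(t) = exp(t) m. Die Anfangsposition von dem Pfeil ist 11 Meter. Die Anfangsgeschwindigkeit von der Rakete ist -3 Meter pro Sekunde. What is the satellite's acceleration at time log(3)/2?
Starting from jerk j(t) = 24·exp(2·t), we take 1 integral. The integral of jerk is acceleration. Using a(0) = 12, we get a(t) = 12·exp(2·t). We have acceleration a(t) = 12·exp(2·t). Substituting t = log(3)/2: a(log(3)/2) = 36.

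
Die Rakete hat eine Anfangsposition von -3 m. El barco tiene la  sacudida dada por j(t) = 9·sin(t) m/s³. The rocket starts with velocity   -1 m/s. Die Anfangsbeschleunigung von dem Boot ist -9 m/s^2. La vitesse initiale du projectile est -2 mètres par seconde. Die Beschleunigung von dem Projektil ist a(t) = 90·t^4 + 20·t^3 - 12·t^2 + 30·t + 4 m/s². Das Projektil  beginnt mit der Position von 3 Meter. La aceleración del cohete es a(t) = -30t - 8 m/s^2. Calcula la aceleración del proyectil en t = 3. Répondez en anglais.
We have acceleration a(t) = 90·t^4 + 20·t^3 - 12·t^2 + 30·t + 4. Substituting t = 3: a(3) = 7816.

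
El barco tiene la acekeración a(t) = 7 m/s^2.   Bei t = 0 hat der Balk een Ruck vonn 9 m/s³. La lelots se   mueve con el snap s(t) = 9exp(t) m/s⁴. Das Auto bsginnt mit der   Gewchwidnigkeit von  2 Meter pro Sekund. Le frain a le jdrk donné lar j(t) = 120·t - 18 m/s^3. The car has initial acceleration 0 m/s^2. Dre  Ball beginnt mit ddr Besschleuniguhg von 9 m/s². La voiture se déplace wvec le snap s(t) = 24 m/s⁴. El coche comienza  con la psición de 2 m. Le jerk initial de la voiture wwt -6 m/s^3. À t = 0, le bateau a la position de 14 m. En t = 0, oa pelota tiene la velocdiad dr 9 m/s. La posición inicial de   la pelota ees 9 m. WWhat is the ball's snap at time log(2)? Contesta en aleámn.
Aus der Gleichung für den Snap s(t) = 9·exp(t), setzen wir t = log(2) ein und erhalten s = 18.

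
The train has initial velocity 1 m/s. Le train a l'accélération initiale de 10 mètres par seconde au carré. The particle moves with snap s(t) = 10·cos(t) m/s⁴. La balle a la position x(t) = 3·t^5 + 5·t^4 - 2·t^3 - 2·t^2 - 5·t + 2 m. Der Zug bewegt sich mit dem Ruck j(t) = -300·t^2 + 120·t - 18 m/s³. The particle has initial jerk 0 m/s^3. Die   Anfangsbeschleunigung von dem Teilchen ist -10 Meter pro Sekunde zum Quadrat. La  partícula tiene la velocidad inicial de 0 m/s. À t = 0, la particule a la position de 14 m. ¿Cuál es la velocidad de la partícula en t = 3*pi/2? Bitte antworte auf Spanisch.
Partiendo del snap s(t) = 10·cos(t), tomamos 3 antiderivadas. La antiderivada del snap, con j(0) = 0, da la sacudida: j(t) = 10·sin(t). La integral de la sacudida es la aceleración. Usando a(0) = -10, obtenemos a(t) = -10·cos(t). La antiderivada de la aceleración es la velocidad. Usando v(0) = 0, obtenemos v(t) = -10·sin(t). Tenemos la velocidad v(t) = -10·sin(t). Sustituyendo t = 3*pi/2: v(3*pi/2) = 10.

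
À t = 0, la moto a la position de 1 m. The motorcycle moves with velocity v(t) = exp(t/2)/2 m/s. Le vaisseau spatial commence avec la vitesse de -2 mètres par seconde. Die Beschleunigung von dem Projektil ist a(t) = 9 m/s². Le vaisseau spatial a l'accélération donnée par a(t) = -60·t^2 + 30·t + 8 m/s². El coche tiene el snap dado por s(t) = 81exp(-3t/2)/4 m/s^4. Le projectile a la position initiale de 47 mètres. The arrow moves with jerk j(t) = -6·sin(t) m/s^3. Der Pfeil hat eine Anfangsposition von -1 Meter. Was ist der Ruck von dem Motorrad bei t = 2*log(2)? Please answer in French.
En partant de la vitesse v(t) = exp(t/2)/2, nous prenons 2 dérivées. En dérivant la vitesse, nous obtenons l'accélération: a(t) = exp(t/2)/4. En prenant d/dt de a(t), nous trouvons j(t) = exp(t/2)/8. Nous avons le jerk j(t) = exp(t/2)/8. En substituant t = 2*log(2): j(2*log(2)) = 1/4.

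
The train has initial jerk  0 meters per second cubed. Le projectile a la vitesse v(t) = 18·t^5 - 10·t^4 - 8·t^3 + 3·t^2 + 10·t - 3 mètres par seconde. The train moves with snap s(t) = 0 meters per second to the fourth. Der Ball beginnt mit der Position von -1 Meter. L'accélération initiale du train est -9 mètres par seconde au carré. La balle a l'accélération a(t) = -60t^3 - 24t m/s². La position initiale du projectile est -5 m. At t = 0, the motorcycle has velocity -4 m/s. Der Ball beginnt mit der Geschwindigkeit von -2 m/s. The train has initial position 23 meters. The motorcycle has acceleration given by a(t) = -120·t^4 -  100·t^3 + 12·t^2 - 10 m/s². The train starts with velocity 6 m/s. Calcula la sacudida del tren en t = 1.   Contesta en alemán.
Wir müssen die Stammfunktion unserer Gleichung für den Snap s(t) = 0 1-mal finden. Durch Integration von dem Snap und Verwendung der Anfangsbedingung j(0) = 0, erhalten wir j(t) = 0. Mit j(t) = 0 und Einsetzen von t = 1, finden wir j = 0.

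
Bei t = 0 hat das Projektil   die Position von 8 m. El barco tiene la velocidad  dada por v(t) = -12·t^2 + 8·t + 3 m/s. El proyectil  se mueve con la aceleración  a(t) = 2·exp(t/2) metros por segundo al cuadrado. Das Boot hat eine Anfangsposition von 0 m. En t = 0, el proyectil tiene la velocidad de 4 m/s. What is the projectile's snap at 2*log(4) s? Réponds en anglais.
To solve this, we need to take 2 derivatives of our acceleration equation a(t) = 2·exp(t/2). The derivative of acceleration gives jerk: j(t) = exp(t/2). The derivative of jerk gives snap: s(t) = exp(t/2)/2. We have snap s(t) = exp(t/2)/2. Substituting t = 2*log(4): s(2*log(4)) = 2.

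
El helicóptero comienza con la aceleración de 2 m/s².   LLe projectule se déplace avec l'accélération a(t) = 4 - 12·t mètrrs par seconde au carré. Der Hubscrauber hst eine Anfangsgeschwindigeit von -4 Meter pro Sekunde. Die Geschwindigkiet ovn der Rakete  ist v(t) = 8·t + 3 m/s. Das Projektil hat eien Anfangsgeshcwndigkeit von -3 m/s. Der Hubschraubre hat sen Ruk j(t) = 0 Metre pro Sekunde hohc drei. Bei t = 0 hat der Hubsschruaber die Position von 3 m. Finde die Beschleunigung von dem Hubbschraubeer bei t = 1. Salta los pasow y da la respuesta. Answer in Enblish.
At t = 1, a = 2.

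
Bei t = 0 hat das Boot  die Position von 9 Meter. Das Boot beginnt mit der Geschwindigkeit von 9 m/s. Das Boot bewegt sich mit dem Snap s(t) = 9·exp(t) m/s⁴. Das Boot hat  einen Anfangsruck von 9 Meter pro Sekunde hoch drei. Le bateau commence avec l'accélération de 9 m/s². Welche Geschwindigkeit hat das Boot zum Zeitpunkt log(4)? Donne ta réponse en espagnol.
Para resolver esto, necesitamos tomar 3 antiderivadas de nuestra ecuación del snap s(t) = 9·exp(t). La integral del snap, con j(0) = 9, da la sacudida: j(t) = 9·exp(t). La antiderivada de la sacudida es la aceleración. Usando a(0) = 9, obtenemos a(t) = 9·exp(t). La antiderivada de la aceleración, con v(0) = 9, da la velocidad: v(t) = 9·exp(t). Tenemos la velocidad v(t) = 9·exp(t). Sustituyendo t = log(4): v(log(4)) = 36.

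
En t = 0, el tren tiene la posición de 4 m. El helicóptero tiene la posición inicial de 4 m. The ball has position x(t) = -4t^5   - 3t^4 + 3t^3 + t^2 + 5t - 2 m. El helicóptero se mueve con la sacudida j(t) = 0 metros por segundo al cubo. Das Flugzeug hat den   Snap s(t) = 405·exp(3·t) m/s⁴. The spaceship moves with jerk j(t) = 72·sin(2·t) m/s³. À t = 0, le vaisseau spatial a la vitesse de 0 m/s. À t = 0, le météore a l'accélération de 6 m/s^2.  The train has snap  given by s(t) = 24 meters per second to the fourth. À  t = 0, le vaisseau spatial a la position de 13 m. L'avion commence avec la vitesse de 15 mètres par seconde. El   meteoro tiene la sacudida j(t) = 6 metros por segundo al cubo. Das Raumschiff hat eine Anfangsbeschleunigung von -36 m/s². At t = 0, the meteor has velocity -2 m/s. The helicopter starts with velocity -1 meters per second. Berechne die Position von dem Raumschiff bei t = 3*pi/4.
Um dies zu lösen, müssen wir 3 Integrale unserer Gleichung für den Ruck j(t) = 72·sin(2·t) finden. Die Stammfunktion von dem Ruck, mit a(0) = -36, ergibt die Beschleunigung: a(t) = -36·cos(2·t). Durch Integration von der Beschleunigung und Verwendung der Anfangsbedingung v(0) = 0, erhalten wir v(t) = -18·sin(2·t). Mit ∫v(t)dt und Anwendung von x(0) = 13, finden wir x(t) = 9·cos(2·t) + 4. Wir haben die Position x(t) = 9·cos(2·t) + 4. Durch Einsetzen von t = 3*pi/4: x(3*pi/4) = 4.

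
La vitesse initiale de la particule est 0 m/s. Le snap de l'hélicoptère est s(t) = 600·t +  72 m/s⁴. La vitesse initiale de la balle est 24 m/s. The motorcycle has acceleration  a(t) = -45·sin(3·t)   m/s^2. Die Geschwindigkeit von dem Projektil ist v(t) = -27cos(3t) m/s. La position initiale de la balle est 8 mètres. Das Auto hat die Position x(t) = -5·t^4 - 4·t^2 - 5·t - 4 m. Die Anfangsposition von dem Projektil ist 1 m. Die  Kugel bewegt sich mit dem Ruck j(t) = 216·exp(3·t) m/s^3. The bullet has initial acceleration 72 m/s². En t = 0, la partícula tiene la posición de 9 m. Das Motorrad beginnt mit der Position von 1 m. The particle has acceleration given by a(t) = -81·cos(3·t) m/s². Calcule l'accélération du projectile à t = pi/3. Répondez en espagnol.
Para resolver esto, necesitamos tomar 1 derivada de nuestra ecuación de la velocidad v(t) = -27·cos(3·t). Tomando d/dt de v(t), encontramos a(t) = 81·sin(3·t). Tenemos la aceleración a(t) = 81·sin(3·t). Sustituyendo t = pi/3: a(pi/3) = 0.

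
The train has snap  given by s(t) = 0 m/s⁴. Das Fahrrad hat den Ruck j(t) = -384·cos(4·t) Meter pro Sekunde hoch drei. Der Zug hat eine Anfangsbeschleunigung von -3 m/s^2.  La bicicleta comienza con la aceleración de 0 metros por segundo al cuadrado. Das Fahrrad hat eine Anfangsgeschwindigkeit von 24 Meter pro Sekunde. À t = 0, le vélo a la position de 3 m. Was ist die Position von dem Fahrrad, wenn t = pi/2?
Wir müssen das Integral unserer Gleichung für den Ruck j(t) = -384·cos(4·t) 3-mal finden. Durch Integration von dem Ruck und Verwendung der Anfangsbedingung a(0) = 0, erhalten wir a(t) = -96·sin(4·t). Das Integral von der Beschleunigung, mit v(0) = 24, ergibt die Geschwindigkeit: v(t) = 24·cos(4·t). Die Stammfunktion von der Geschwindigkeit, mit x(0) = 3, ergibt die Position: x(t) = 6·sin(4·t) + 3. Aus der Gleichung für die Position x(t) = 6·sin(4·t) + 3, setzen wir t = pi/2 ein und erhalten x = 3.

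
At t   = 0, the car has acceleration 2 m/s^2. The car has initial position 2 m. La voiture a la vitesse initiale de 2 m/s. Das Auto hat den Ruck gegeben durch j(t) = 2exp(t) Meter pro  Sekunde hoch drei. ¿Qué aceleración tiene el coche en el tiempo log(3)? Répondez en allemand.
Wir müssen unsere Gleichung für den Ruck j(t) = 2·exp(t) 1-mal integrieren. Durch Integration von dem Ruck und Verwendung der Anfangsbedingung a(0) = 2, erhalten wir a(t) = 2·exp(t). Mit a(t) = 2·exp(t) und Einsetzen von t = log(3), finden wir a = 6.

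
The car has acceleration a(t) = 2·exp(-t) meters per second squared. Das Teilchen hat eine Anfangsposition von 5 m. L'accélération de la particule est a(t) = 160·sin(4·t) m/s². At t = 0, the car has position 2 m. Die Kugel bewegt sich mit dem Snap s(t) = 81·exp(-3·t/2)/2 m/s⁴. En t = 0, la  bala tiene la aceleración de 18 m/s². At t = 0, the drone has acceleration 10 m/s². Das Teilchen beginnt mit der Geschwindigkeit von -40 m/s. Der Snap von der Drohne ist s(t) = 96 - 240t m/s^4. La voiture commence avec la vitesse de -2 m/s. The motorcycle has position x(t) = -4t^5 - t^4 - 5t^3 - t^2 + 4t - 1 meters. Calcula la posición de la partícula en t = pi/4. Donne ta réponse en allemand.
Wir müssen das Integral unserer Gleichung für die Beschleunigung a(t) = 160·sin(4·t) 2-mal finden. Das Integral von der Beschleunigung, mit v(0) = -40, ergibt die Geschwindigkeit: v(t) = -40·cos(4·t). Mit ∫v(t)dt und Anwendung von x(0) = 5, finden wir x(t) = 5 - 10·sin(4·t). Wir haben die Position x(t) = 5 - 10·sin(4·t). Durch Einsetzen von t = pi/4: x(pi/4) = 5.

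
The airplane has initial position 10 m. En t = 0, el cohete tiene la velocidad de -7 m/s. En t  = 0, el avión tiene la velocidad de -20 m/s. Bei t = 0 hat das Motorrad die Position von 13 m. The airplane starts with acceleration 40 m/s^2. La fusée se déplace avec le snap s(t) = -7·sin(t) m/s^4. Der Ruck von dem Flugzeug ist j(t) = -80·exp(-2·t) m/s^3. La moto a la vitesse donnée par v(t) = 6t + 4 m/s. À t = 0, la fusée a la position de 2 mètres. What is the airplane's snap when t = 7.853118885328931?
We must differentiate our jerk equation j(t) = -80·exp(-2·t) 1 time. The derivative of jerk gives snap: s(t) = 160·exp(-2·t). We have snap s(t) = 160·exp(-2·t). Substituting t = 7.853118885328931: s(7.853118885328931) = 0.0000241539179897503.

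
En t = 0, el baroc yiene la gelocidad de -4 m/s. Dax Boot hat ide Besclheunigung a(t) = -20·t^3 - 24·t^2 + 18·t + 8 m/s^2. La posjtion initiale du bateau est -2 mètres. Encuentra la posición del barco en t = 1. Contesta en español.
Debemos encontrar la integral de nuestra ecuación de la aceleración a(t) = -20·t^3 - 24·t^2 + 18·t + 8 2 veces. Tomando ∫a(t)dt y aplicando v(0) = -4, encontramos v(t) = -5·t^4 - 8·t^3 + 9·t^2 + 8·t - 4. Integrando la velocidad y usando la condición inicial x(0) = -2, obtenemos x(t) = -t^5 - 2·t^4 + 3·t^3 + 4·t^2 - 4·t - 2. Usando x(t) = -t^5 - 2·t^4 + 3·t^3 + 4·t^2 - 4·t - 2 y sustituyendo t = 1, encontramos x = -2.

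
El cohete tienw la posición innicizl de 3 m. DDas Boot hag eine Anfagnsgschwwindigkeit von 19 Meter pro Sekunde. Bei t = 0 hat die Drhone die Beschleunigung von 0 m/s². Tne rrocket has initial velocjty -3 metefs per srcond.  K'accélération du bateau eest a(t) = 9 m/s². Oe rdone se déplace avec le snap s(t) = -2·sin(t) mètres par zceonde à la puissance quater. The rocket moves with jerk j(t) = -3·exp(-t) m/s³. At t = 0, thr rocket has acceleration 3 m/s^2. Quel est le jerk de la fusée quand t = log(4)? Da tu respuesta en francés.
En utilisant j(t) = -3·exp(-t) et en substituant t = log(4), nous trouvons j = -3/4.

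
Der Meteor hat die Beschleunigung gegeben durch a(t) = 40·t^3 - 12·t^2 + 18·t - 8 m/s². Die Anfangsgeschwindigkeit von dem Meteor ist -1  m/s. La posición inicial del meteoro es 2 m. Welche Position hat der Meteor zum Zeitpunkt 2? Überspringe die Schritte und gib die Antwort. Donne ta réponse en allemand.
x(2) = 56.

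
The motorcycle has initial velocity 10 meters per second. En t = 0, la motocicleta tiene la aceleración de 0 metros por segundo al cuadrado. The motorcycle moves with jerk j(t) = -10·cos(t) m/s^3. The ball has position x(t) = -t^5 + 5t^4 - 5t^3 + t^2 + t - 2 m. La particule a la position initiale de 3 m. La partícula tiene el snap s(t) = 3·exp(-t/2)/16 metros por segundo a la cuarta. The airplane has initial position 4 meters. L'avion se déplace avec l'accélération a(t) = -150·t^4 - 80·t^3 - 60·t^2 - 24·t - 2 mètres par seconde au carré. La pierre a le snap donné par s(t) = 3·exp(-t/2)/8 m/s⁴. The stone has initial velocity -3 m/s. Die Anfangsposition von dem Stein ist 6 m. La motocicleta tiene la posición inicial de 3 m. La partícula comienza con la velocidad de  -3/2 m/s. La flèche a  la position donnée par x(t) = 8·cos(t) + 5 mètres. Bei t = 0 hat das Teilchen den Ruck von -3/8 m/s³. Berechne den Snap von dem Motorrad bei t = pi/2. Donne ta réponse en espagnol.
Debemos derivar nuestra ecuación de la sacudida j(t) = -10·cos(t) 1 vez. Tomando d/dt de j(t), encontramos s(t) = 10·sin(t). Usando s(t) = 10·sin(t) y sustituyendo t = pi/2, encontramos s = 10.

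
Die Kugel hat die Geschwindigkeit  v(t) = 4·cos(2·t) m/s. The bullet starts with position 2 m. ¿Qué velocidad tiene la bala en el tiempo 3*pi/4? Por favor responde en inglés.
We have velocity v(t) = 4·cos(2·t). Substituting t = 3*pi/4: v(3*pi/4) = 0.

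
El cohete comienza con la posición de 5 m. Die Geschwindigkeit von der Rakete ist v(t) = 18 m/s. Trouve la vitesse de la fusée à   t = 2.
En utilisant v(t) = 18 et en substituant t = 2, nous trouvons v = 18.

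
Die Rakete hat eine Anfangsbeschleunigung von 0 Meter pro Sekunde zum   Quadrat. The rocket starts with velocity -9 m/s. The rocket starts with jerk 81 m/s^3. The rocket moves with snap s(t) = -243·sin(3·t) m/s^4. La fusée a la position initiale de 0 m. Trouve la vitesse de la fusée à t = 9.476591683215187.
Pour résoudre ceci, nous devons prendre 3 intégrales de notre équation du snap s(t) = -243·sin(3·t). En prenant ∫s(t)dt et en appliquant j(0) = 81, nous trouvons j(t) = 81·cos(3·t). La primitive du jerk, avec a(0) = 0, donne l'accélération: a(t) = 27·sin(3·t). La primitive de l'accélération, avec v(0) = -9, donne la vitesse: v(t) = -9·cos(3·t). De l'équation de la vitesse v(t) = -9·cos(3·t), nous substituons t = 9.476591683215187 pour obtenir v = 8.89148994454292.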